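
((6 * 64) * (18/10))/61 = 3456/305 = 11.33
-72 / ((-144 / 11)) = 11 / 2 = 5.50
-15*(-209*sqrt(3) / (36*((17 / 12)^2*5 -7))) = 660*sqrt(3) / 23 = 49.70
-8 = -8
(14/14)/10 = 0.10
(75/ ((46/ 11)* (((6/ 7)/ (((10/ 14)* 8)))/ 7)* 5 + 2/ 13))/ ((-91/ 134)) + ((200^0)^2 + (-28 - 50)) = -62777/ 241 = -260.49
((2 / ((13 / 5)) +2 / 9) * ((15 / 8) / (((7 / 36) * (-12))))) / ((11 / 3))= -0.22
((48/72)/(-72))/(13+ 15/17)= -17/25488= -0.00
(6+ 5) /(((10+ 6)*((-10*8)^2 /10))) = 11 /10240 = 0.00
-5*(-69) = 345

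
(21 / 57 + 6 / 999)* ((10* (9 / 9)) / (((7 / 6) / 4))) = 12.84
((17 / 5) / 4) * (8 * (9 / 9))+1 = 39 / 5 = 7.80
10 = 10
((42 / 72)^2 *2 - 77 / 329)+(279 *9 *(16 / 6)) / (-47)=-142.02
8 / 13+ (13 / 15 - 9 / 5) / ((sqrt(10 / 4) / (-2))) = 8 / 13+ 28 * sqrt(10) / 75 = 1.80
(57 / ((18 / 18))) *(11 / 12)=209 / 4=52.25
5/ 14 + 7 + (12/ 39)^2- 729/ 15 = -486783/ 11830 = -41.15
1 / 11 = 0.09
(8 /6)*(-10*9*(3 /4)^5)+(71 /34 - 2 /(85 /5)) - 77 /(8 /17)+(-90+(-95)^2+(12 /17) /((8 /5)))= 19029795 /2176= 8745.31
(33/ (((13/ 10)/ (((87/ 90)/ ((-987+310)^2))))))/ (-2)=-319/ 11916554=-0.00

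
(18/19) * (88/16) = 5.21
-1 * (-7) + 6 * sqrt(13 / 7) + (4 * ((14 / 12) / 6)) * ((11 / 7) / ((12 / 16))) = 6 * sqrt(91) / 7 + 233 / 27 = 16.81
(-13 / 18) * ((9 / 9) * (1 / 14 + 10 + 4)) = -2561 / 252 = -10.16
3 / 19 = 0.16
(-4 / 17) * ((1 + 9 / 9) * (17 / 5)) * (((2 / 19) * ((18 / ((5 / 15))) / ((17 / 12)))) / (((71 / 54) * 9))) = -0.54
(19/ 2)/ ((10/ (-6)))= -57/ 10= -5.70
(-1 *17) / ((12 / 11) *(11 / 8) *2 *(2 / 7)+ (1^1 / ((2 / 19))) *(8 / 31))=-3689 / 718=-5.14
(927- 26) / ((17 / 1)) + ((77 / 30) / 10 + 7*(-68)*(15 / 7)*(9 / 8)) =-328273 / 300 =-1094.24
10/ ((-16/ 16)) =-10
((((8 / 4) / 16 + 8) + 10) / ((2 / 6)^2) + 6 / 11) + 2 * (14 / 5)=74479 / 440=169.27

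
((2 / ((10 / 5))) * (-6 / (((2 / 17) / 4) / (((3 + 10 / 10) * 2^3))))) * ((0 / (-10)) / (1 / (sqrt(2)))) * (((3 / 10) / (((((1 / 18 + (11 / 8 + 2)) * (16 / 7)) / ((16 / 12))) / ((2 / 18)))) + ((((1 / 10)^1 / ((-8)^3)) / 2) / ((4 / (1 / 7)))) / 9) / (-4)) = 0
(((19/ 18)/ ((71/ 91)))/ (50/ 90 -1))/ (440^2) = -1729/ 109964800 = -0.00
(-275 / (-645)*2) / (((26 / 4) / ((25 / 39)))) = 0.08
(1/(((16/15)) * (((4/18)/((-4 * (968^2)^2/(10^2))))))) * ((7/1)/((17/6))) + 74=-31114620288622/85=-366054356336.73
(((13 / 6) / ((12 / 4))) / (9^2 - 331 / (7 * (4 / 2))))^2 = 8281 / 52229529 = 0.00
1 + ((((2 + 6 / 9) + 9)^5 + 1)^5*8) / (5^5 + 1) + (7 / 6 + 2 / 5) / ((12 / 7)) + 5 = 63948614272316438214460089967549662940769 / 52972483862376360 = 1207204374981854702592158.00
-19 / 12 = -1.58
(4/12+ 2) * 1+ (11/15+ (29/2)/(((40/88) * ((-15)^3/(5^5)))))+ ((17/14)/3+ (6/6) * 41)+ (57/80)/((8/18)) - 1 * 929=-55185731/60480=-912.46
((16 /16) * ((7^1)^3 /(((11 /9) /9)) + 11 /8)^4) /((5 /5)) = 2445805751342533650625 /59969536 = 40784136654693.04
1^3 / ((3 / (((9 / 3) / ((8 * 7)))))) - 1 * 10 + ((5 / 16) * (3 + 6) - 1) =-8.17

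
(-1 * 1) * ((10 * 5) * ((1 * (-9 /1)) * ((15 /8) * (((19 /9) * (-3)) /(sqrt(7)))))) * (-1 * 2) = 21375 * sqrt(7) /14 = 4039.50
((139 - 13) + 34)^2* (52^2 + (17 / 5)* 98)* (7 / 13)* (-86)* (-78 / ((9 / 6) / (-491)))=-91928745000960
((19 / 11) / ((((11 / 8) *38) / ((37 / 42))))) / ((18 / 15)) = 185 / 7623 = 0.02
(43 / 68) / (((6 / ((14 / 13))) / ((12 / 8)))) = 301 / 1768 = 0.17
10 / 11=0.91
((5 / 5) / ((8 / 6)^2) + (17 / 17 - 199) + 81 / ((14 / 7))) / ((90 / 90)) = -2511 / 16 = -156.94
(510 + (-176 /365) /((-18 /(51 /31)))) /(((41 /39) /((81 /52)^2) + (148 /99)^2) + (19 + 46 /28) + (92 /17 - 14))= 34.64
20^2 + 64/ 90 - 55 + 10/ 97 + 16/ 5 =1523447/ 4365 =349.01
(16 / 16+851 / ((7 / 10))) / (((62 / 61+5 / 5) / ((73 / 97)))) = 454.11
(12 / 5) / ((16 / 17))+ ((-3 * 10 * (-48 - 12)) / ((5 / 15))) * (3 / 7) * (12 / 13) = 3892641 / 1820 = 2138.81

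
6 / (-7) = -6 / 7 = -0.86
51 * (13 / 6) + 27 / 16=1795 / 16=112.19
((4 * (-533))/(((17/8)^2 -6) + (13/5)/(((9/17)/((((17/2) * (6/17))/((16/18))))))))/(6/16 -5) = 5457920/178673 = 30.55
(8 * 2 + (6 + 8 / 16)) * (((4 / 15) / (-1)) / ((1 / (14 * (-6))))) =504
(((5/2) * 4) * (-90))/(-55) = 180/11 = 16.36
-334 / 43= -7.77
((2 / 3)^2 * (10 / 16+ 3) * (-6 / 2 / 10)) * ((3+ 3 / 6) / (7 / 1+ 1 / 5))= -203 / 864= -0.23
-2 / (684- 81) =-2 / 603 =-0.00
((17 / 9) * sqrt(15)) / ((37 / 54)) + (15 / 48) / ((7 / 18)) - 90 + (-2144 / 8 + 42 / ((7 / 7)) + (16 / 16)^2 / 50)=-441247 / 1400 + 102 * sqrt(15) / 37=-304.50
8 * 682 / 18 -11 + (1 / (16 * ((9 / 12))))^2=42065 / 144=292.12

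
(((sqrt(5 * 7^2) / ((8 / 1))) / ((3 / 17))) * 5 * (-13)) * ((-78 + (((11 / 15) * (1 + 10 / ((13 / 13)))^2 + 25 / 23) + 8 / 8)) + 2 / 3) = -799799 * sqrt(5) / 184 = -9719.59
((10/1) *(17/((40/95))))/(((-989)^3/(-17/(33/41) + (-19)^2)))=-0.00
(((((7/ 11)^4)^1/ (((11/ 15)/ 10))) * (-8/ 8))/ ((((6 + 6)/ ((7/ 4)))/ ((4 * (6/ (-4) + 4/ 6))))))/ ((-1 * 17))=-2100875/ 32854404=-0.06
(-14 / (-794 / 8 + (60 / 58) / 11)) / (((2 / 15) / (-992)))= -1050.47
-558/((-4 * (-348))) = -93/232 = -0.40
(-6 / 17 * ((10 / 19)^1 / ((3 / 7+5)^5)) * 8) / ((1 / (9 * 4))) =-9075780 / 799779977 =-0.01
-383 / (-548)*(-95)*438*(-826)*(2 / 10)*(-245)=-161254790655 / 137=-1177042267.55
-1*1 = -1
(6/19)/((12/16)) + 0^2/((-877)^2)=8/19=0.42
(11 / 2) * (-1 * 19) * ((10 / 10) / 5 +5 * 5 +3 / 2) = -2790.15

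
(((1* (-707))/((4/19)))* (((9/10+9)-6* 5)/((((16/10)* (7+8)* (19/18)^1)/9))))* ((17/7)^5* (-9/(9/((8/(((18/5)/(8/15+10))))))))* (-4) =2277136839603/12005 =189682368.98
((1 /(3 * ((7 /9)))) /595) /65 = 3 /270725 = 0.00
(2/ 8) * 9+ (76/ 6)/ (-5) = -17/ 60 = -0.28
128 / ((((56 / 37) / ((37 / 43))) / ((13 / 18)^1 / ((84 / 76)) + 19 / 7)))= 13941896 / 56889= 245.07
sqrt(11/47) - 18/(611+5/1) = -9/308+sqrt(517)/47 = 0.45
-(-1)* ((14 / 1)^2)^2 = 38416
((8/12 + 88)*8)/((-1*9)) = -2128/27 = -78.81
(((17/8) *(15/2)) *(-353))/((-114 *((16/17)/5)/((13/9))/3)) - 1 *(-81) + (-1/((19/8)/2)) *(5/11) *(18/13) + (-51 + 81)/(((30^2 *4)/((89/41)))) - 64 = 986060256527/855528960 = 1152.57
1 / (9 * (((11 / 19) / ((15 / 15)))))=19 / 99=0.19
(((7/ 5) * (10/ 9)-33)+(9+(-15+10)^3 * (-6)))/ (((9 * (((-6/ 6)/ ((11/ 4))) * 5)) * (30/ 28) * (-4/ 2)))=126049/ 6075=20.75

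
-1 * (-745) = 745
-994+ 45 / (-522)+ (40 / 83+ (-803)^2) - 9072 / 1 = 3055654707 / 4814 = 634743.40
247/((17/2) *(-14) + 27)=-247/92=-2.68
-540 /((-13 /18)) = 747.69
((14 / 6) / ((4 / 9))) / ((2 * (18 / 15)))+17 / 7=517 / 112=4.62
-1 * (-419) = 419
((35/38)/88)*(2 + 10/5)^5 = 2240/209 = 10.72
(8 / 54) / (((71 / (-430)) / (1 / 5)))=-0.18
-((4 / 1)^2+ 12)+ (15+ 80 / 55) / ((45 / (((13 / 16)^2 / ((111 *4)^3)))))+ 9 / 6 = -293927315712131 / 11091596820480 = -26.50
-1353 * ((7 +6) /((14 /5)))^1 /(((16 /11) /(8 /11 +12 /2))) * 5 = -16269825 /112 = -145266.29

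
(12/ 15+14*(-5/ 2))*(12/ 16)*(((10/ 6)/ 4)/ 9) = -19/ 16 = -1.19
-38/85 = -0.45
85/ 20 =17/ 4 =4.25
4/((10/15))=6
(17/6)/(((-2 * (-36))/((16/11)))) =17/297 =0.06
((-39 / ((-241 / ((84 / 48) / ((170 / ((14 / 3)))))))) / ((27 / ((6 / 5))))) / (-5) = -0.00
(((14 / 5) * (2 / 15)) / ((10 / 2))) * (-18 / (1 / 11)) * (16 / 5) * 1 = -47.31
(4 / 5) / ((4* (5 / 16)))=16 / 25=0.64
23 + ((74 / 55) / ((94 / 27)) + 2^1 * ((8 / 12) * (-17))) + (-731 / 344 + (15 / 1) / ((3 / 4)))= 1153621 / 62040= 18.59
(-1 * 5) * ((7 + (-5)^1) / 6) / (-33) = 5 / 99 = 0.05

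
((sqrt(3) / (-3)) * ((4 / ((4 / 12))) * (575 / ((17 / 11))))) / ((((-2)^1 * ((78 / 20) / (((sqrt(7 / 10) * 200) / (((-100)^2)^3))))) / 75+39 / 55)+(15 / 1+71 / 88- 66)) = -1696639252000 * sqrt(3) / 8899404799999943586440049+2547001600000000000 * sqrt(210) / 8899404799999943586440049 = 0.00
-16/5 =-3.20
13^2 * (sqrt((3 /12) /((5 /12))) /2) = 169 * sqrt(15) /10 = 65.45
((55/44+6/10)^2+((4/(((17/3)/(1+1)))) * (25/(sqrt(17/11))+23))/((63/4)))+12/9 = 8.62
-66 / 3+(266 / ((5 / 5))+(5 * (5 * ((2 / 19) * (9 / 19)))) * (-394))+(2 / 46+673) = 3536312 / 8303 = 425.91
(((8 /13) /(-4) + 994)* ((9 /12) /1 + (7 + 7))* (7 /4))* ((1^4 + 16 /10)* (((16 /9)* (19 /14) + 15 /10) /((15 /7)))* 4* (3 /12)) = 65765707 /540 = 121788.35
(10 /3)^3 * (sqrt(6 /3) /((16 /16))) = 1000 * sqrt(2) /27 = 52.38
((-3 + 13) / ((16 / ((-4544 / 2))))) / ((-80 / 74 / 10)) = 13135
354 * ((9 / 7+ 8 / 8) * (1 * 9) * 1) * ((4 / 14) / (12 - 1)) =101952 / 539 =189.15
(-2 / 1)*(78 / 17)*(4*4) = -2496 / 17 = -146.82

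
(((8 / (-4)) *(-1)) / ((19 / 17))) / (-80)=-17 / 760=-0.02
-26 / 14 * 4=-52 / 7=-7.43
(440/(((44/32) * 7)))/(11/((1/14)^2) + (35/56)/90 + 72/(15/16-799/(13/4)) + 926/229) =537545733120/25396174093591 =0.02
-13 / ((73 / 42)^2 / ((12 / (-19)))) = 275184 / 101251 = 2.72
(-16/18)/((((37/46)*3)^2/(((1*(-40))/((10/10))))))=677120/110889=6.11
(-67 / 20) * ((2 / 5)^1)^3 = -134 / 625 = -0.21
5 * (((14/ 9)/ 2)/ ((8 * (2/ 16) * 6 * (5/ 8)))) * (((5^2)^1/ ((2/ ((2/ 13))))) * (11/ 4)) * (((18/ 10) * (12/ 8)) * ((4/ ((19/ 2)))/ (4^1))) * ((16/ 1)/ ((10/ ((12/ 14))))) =528/ 247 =2.14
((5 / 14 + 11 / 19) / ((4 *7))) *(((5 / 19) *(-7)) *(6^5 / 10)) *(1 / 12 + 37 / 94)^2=-486483003 / 44657144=-10.89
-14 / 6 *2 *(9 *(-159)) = 6678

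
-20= -20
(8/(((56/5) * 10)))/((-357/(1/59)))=-1/294882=-0.00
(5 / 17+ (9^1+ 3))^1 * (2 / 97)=0.25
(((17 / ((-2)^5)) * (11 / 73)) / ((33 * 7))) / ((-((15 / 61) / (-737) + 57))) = 764269 / 125707667904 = 0.00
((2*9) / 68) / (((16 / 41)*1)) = 369 / 544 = 0.68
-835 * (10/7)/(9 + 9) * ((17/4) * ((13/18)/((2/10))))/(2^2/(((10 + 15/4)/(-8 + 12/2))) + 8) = -14925625/108864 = -137.10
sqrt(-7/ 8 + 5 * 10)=sqrt(786)/ 4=7.01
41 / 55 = 0.75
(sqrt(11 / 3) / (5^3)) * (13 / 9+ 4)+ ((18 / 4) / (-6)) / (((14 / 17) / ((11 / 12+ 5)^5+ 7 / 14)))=-30674014039 / 4644864+ 49 * sqrt(33) / 3375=-6603.77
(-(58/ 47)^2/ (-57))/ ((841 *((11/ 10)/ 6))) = 80/ 461681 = 0.00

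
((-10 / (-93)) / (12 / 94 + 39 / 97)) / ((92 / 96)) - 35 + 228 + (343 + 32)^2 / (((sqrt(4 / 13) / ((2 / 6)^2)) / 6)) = 66538091 / 344379 + 46875*sqrt(13) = 169203.43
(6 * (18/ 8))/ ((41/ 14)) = 189/ 41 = 4.61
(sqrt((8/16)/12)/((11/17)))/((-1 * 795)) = -17 * sqrt(6)/104940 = -0.00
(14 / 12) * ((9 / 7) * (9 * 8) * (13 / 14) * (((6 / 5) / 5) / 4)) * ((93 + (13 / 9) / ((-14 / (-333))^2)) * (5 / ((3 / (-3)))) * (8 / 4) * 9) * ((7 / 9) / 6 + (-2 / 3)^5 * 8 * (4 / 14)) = 4056303537 / 48020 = 84471.13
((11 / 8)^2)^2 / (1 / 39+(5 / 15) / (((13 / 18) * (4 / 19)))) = 570999 / 354304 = 1.61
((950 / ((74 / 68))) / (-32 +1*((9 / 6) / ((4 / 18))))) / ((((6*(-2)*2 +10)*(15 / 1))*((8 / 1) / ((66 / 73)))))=35530 / 1909607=0.02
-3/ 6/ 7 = -1/ 14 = -0.07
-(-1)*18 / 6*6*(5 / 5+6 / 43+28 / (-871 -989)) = 134904 / 6665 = 20.24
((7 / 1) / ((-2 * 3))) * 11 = -77 / 6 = -12.83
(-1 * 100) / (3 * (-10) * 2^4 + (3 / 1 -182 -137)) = 25 / 199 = 0.13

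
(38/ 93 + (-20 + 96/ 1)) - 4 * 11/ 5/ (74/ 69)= 1173436/ 17205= 68.20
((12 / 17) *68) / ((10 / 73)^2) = 63948 / 25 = 2557.92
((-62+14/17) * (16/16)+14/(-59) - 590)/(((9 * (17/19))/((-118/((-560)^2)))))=0.03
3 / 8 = 0.38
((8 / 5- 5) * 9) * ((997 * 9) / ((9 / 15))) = -457623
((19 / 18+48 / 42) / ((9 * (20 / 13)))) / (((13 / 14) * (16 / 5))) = 0.05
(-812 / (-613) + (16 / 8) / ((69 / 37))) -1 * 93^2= -365725363 / 42297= -8646.60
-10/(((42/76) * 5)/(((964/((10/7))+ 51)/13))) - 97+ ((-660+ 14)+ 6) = -1281809/1365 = -939.05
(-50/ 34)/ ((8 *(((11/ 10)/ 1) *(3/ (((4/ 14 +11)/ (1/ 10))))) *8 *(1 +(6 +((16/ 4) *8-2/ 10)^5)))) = -154296875/ 6385083763980768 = -0.00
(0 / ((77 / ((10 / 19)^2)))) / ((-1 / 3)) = 0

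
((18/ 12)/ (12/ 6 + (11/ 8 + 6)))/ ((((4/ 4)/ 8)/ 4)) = 128/ 25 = 5.12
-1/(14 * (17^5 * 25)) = -1/496949950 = -0.00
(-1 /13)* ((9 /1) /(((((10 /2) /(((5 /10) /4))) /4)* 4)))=-9 /520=-0.02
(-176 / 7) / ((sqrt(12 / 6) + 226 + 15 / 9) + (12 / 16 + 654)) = -22363968 / 784886431 + 25344* sqrt(2) / 784886431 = -0.03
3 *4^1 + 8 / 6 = 13.33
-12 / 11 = -1.09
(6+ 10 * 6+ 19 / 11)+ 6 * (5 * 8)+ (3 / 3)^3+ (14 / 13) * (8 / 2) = 44764 / 143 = 313.03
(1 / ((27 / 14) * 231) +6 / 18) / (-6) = -299 / 5346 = -0.06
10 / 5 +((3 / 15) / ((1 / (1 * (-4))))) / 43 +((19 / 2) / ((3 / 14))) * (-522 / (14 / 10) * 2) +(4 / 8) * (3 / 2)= -28429251 / 860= -33057.27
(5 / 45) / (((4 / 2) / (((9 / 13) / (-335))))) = -1 / 8710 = -0.00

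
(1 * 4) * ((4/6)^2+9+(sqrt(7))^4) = 2104/9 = 233.78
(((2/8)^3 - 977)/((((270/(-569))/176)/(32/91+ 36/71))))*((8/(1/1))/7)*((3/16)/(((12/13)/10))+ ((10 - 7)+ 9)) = 243722343650159/48845160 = 4989692.81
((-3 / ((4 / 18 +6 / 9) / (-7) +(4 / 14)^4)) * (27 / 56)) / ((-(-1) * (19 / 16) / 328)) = 20503854 / 6175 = 3320.46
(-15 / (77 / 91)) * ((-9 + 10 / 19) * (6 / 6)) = 31395 / 209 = 150.22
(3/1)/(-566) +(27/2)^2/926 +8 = 8586607/1048232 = 8.19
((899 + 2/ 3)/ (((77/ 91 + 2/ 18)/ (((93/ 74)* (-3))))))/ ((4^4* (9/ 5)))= -16315455/ 2121728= -7.69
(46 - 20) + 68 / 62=840 / 31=27.10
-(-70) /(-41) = -70 /41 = -1.71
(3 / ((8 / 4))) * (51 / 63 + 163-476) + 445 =-23.29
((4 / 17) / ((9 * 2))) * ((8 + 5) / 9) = 26 / 1377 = 0.02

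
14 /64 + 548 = 17543 /32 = 548.22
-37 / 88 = -0.42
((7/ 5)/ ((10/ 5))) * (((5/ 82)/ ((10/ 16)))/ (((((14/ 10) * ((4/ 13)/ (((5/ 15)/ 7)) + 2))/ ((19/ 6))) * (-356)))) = -247/ 4816680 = -0.00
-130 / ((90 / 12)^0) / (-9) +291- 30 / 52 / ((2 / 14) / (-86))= 76372 / 117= 652.75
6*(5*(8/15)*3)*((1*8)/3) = 128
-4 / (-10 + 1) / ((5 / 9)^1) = 4 / 5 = 0.80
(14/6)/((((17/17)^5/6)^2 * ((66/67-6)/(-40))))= 670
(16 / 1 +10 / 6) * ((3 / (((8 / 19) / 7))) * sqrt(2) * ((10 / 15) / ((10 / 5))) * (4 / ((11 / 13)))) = 1963.55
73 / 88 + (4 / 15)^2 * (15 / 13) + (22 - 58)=-602117 / 17160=-35.09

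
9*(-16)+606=462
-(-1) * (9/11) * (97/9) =97/11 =8.82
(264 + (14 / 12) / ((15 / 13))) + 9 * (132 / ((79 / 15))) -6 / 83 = 289463747 / 590130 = 490.51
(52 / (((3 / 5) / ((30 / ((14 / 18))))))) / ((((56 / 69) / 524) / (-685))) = -72443065500 / 49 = -1478429908.16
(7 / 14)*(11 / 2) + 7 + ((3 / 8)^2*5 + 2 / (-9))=5893 / 576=10.23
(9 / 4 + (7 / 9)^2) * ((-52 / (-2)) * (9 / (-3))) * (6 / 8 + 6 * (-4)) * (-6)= -372775 / 12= -31064.58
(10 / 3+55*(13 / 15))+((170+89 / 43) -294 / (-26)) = 131017 / 559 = 234.38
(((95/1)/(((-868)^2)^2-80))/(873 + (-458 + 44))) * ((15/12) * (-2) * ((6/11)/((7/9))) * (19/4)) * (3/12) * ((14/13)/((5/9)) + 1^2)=-0.00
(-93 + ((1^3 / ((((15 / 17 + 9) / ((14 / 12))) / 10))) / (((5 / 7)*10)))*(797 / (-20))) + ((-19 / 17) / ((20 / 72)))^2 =-347067163 / 4161600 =-83.40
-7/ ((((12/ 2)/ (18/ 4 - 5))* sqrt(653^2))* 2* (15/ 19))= 133/ 235080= 0.00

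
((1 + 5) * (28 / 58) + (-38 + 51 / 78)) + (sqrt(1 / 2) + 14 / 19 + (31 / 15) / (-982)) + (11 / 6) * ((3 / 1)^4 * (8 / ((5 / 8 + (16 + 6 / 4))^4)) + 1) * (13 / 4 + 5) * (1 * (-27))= -571971476694634541 / 1286653767555000 + sqrt(2) / 2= -443.83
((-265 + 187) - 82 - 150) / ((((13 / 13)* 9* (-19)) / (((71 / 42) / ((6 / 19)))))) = 9.70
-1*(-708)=708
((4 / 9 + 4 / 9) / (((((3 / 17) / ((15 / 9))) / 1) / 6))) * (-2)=-2720 / 27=-100.74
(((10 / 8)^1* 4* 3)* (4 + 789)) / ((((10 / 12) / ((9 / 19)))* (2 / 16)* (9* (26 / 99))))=434808 / 19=22884.63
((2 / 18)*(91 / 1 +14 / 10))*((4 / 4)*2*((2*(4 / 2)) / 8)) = 154 / 15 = 10.27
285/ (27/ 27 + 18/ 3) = 285/ 7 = 40.71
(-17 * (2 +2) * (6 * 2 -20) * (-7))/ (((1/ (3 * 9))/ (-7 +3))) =411264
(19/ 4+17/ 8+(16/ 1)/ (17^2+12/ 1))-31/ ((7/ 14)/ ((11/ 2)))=-334.07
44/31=1.42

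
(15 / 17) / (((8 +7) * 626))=1 / 10642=0.00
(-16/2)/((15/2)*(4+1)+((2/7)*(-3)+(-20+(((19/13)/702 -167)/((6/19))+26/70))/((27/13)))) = 31842720/905241637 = 0.04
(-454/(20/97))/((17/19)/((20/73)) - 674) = 836722/254879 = 3.28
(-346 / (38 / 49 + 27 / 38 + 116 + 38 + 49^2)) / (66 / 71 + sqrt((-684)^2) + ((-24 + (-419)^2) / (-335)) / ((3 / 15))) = 3064706764 / 43817034190309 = 0.00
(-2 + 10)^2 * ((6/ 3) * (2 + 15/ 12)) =416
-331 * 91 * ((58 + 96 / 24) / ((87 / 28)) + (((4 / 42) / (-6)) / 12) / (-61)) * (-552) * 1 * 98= 517649527635604 / 15921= 32513631532.92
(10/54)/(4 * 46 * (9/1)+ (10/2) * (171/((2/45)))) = 10/1128249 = 0.00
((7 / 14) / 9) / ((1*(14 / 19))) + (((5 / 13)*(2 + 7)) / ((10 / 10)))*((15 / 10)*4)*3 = 62.38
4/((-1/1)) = -4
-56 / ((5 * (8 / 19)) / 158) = -21014 / 5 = -4202.80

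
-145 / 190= -29 / 38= -0.76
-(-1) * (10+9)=19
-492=-492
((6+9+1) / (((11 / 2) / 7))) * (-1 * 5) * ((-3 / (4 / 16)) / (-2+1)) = -13440 / 11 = -1221.82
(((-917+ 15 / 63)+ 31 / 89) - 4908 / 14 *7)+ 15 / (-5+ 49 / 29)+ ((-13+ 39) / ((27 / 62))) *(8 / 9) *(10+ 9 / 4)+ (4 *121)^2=1121640675443 / 4844448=231531.16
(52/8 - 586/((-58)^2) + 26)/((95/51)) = 1386486/79895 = 17.35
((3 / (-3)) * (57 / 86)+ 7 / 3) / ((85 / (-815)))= -70253 / 4386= -16.02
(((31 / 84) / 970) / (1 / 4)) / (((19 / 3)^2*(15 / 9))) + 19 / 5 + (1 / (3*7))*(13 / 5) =144270877 / 36767850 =3.92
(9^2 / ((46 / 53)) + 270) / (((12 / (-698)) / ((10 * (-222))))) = 1079074845 / 23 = 46916297.61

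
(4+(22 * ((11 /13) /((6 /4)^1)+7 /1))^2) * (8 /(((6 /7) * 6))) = 589766576 /13689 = 43083.25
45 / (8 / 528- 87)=-2970 / 5741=-0.52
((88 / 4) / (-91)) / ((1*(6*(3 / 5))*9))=-55 / 7371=-0.01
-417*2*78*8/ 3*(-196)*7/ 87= 2735673.38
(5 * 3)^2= 225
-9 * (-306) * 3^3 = 74358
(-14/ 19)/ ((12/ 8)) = -28/ 57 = -0.49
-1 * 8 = -8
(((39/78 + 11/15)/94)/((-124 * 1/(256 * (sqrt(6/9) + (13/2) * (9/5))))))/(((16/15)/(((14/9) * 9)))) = -30303/7285 - 518 * sqrt(6)/4371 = -4.45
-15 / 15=-1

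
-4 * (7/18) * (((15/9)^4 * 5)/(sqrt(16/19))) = -21875 * sqrt(19)/1458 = -65.40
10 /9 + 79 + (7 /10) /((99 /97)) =26663 /330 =80.80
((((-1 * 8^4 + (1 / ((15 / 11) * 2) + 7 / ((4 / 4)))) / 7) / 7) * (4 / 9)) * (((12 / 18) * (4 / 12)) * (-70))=981272 / 1701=576.88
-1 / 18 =-0.06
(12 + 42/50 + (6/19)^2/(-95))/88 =2201559/15089800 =0.15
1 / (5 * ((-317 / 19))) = -19 / 1585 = -0.01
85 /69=1.23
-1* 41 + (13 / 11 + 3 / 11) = -435 / 11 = -39.55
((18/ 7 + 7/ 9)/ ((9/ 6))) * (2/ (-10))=-422/ 945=-0.45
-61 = -61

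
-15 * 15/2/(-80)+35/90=517/288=1.80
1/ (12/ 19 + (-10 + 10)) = 19/ 12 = 1.58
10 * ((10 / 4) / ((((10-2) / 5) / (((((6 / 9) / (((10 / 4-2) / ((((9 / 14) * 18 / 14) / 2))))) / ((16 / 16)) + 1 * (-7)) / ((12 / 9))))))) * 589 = -17449125 / 392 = -44513.07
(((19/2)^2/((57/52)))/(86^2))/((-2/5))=-1235/44376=-0.03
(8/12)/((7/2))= 0.19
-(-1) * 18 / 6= 3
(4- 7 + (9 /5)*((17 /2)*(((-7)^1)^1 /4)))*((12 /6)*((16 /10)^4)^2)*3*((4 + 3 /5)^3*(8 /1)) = -1458701454016512 /244140625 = -5974841.16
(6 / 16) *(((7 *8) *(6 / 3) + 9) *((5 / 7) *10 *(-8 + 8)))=0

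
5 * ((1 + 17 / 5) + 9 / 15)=25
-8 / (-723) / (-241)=-0.00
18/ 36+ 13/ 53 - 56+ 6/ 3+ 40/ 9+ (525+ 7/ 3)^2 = 265242179/ 954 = 278031.63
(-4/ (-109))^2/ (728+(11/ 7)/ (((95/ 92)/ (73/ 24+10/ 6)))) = 63840/ 34850644229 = 0.00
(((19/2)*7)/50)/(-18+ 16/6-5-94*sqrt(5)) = -0.01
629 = 629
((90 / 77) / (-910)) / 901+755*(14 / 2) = 33365827486 / 6313307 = 5285.00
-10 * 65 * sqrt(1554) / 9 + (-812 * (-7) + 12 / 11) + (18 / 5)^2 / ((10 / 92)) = 7980944 / 1375 - 650 * sqrt(1554) / 9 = 2957.26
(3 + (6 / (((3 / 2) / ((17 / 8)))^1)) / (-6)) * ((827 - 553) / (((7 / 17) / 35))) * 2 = 221255 / 3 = 73751.67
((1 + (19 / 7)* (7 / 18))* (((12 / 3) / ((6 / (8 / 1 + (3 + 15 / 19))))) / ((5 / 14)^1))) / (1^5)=116032 / 2565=45.24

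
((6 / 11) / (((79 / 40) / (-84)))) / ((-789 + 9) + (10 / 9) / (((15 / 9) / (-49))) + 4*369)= -6048 / 172931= -0.03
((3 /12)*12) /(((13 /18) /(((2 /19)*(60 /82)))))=3240 /10127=0.32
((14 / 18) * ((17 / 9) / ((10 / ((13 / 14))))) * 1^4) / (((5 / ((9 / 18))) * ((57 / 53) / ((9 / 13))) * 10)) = 0.00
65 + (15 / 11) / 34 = 24325 / 374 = 65.04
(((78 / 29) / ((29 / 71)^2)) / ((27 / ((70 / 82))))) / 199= 4587310 / 1790908659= 0.00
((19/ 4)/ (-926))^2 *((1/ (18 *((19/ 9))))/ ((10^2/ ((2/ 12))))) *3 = 19/ 5487846400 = 0.00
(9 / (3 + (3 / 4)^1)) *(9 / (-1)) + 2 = -98 / 5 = -19.60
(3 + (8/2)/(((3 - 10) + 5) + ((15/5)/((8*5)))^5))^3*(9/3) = 25769528588694110888938533/8589904015560119691251093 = 3.00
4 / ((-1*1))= -4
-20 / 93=-0.22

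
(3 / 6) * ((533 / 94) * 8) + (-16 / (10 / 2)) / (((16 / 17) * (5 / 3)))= 24253 / 1175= 20.64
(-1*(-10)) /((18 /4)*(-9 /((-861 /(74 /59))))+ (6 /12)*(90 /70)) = 338660 /23769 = 14.25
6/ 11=0.55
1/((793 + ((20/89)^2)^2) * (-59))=-62742241/2935530669667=-0.00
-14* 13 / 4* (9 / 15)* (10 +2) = -1638 / 5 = -327.60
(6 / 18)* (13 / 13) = 1 / 3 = 0.33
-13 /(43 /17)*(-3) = 15.42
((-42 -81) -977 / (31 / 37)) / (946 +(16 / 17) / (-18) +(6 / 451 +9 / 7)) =-19302485202 / 14183741953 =-1.36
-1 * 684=-684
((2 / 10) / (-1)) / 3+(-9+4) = -5.07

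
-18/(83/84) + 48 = 2472/83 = 29.78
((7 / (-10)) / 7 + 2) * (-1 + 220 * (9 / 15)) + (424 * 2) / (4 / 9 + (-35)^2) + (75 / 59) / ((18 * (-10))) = 249.58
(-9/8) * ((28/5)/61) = -63/610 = -0.10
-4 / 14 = -2 / 7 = -0.29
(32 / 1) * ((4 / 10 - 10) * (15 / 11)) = -4608 / 11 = -418.91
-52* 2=-104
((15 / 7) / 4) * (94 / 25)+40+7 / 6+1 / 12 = 6057 / 140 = 43.26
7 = 7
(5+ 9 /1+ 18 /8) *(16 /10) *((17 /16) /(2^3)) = 221 /64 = 3.45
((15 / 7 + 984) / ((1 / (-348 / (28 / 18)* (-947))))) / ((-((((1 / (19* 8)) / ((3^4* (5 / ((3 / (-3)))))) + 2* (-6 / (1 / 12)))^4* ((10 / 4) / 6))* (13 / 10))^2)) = -93550826879277643610803826154276241224499200000000 / 24290063508471030299252833356329361528090136639054399319677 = -0.00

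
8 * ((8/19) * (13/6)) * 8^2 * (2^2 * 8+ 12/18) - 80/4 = 2605732/171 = 15238.20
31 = 31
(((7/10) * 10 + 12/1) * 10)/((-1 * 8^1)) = -95/4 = -23.75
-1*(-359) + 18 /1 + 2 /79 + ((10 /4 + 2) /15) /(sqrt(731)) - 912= -42263 /79 + 3*sqrt(731) /7310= -534.96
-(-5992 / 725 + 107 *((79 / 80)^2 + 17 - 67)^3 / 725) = 3306577542410579253 / 190054400000000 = 17398.06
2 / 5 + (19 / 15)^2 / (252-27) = 20611 / 50625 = 0.41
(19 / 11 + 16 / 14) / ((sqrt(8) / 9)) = 1989*sqrt(2) / 308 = 9.13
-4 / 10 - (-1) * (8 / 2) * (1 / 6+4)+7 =23.27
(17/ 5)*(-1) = -3.40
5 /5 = 1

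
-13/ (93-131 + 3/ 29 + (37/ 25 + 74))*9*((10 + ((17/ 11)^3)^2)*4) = -273091992975/ 928297964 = -294.19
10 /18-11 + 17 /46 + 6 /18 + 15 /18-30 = -8054 /207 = -38.91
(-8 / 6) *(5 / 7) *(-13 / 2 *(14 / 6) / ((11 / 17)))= 2210 / 99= 22.32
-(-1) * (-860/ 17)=-860/ 17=-50.59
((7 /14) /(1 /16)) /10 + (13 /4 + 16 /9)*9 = 921 /20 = 46.05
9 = 9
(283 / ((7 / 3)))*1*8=6792 / 7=970.29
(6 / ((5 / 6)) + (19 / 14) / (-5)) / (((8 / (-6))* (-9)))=97 / 168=0.58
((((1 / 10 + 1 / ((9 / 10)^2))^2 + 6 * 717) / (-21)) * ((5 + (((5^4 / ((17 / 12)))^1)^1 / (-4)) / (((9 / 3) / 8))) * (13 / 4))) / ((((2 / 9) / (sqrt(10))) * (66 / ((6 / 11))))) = 2122599989107 * sqrt(10) / 296382240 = 22647.28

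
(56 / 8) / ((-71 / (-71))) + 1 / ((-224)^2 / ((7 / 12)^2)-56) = 1031801 / 147400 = 7.00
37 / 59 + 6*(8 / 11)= 3239 / 649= 4.99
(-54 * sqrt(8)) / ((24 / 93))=-837 * sqrt(2) / 2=-591.85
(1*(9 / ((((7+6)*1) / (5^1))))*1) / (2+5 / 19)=855 / 559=1.53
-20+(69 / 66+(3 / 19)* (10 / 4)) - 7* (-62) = 86827 / 209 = 415.44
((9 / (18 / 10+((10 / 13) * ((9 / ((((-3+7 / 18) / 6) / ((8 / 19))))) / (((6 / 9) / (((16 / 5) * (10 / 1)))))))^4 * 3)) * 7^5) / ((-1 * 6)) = -1526298400818351249635 / 1940840996285510188317552966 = -0.00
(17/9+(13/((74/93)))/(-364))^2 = 3.40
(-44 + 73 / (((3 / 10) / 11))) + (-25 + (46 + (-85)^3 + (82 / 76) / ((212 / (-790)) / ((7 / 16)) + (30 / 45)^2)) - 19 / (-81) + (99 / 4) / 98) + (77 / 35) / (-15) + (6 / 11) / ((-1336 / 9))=-2225701811380705859 / 3639875933925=-611477.38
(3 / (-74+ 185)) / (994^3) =1 / 36337988008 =0.00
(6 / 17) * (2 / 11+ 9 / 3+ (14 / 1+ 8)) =1662 / 187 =8.89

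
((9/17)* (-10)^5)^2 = 810000000000/289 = 2802768166.09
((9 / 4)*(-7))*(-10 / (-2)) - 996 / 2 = -576.75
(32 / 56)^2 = 16 / 49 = 0.33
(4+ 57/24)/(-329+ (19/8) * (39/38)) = -102/5225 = -0.02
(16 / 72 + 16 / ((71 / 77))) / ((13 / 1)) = 11230 / 8307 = 1.35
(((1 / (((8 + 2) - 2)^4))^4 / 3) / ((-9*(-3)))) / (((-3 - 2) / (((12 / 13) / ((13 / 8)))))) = -1 / 200682862301675520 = -0.00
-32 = -32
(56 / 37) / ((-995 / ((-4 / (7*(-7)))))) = -32 / 257705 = -0.00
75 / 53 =1.42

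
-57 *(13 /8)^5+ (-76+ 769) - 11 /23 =46.66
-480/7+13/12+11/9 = -16699/252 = -66.27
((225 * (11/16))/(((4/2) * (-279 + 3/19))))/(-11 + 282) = -15675/15314752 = -0.00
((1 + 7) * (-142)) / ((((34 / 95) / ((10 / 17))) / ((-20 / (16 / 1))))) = 674500 / 289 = 2333.91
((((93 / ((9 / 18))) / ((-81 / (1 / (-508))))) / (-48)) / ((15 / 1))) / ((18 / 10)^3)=-775 / 719925408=-0.00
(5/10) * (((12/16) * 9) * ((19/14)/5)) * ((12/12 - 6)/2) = -513/224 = -2.29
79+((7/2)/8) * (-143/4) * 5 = 51/64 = 0.80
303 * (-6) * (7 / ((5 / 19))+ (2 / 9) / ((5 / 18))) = -49813.20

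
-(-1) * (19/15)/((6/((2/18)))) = 19/810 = 0.02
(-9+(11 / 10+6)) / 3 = -19 / 30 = -0.63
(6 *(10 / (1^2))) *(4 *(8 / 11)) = 1920 / 11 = 174.55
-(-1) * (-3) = -3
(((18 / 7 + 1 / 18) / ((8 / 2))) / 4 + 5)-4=2347 / 2016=1.16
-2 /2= -1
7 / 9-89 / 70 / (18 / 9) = 179 / 1260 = 0.14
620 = 620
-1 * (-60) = 60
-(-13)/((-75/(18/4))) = -39/50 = -0.78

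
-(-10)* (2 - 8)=-60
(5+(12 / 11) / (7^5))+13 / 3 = 5176592 / 554631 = 9.33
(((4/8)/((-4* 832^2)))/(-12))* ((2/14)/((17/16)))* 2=1/247123968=0.00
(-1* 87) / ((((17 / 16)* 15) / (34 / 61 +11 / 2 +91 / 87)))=-38.78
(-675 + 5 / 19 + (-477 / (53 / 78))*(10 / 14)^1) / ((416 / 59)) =-4614685 / 27664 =-166.81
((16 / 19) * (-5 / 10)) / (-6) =4 / 57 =0.07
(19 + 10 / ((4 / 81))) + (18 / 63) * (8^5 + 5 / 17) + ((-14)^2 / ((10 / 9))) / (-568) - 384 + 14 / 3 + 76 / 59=275331952367 / 29909460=9205.51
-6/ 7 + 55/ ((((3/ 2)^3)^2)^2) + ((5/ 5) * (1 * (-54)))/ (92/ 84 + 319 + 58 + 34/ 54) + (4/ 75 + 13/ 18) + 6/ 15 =7984848972013/ 13314005368650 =0.60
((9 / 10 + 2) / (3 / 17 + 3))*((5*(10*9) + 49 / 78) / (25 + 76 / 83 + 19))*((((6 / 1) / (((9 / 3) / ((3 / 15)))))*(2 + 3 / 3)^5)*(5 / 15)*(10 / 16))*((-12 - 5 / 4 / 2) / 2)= -145264455031 / 124067840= -1170.85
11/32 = 0.34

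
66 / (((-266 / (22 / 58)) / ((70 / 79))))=-3630 / 43529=-0.08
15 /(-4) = -15 /4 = -3.75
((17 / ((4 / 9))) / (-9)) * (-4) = 17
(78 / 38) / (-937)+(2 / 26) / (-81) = -58870 / 18746559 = -0.00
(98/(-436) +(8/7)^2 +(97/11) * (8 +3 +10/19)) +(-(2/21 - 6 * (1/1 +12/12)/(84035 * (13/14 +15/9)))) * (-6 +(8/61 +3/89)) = 920054320451363/8908529869470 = 103.28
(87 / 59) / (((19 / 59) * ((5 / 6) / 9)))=4698 / 95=49.45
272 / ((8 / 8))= 272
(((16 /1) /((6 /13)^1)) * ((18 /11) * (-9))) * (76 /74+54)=-28093.80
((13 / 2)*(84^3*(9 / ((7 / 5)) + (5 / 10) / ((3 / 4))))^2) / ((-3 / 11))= -421496964016128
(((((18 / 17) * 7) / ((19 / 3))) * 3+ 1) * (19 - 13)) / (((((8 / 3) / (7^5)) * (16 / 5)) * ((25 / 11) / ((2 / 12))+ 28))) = 12121460505 / 9467776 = 1280.29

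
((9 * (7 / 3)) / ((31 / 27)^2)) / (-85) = -15309 / 81685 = -0.19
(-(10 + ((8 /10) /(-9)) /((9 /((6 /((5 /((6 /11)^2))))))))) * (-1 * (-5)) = -90718 /1815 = -49.98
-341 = -341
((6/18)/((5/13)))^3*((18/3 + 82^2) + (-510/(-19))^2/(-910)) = 7471869236/1705725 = 4380.47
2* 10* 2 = 40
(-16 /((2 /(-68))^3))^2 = 395469930496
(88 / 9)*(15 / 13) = 440 / 39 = 11.28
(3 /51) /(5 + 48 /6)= 1 /221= 0.00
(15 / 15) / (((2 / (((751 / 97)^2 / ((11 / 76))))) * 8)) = 10716019 / 413996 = 25.88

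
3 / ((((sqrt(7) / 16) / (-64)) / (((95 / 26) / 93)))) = -48640* sqrt(7) / 2821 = -45.62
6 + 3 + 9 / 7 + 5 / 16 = 1187 / 112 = 10.60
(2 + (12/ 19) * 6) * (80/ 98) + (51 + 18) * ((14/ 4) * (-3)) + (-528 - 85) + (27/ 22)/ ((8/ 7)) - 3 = -218698609/ 163856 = -1334.70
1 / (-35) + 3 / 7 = 2 / 5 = 0.40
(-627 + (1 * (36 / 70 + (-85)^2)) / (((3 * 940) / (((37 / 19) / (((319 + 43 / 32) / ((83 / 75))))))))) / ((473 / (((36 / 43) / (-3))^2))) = -3615878617226416 / 35026262785985625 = -0.10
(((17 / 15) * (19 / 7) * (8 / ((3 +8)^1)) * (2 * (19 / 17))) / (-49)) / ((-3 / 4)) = 23104 / 169785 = 0.14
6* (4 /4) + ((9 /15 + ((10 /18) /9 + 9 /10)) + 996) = 162577 /162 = 1003.56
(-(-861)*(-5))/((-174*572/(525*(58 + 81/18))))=94171875/66352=1419.28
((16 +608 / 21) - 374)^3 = -329939371000 / 9261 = -35626754.24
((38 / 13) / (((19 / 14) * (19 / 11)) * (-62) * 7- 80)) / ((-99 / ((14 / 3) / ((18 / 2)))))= 532 / 38132289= 0.00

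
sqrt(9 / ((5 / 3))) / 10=3 * sqrt(15) / 50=0.23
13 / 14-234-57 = -4061 / 14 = -290.07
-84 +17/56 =-4687/56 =-83.70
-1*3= -3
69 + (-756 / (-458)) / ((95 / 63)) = 1524909 / 21755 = 70.09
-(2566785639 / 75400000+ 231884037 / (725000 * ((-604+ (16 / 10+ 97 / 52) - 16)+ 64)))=-19077458618559 / 570099400000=-33.46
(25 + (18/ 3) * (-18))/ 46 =-83/ 46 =-1.80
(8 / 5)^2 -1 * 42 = -986 / 25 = -39.44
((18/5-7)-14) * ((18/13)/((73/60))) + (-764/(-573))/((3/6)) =-48784/2847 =-17.14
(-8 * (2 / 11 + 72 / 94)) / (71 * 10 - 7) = -0.01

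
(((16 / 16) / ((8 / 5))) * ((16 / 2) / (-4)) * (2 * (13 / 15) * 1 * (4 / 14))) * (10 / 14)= -65 / 147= -0.44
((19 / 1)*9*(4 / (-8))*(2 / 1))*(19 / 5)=-649.80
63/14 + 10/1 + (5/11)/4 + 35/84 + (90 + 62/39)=45740/429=106.62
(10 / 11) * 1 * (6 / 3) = 20 / 11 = 1.82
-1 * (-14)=14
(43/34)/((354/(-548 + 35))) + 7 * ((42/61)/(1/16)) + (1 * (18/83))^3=10535982363129/139934576084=75.29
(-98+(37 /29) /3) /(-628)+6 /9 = 14971 /18212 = 0.82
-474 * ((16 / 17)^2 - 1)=15642 / 289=54.12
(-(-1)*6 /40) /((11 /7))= 21 /220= 0.10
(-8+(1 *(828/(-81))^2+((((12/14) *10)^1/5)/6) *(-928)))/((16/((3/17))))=-11953/6426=-1.86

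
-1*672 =-672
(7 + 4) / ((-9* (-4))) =11 / 36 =0.31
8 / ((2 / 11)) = 44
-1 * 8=-8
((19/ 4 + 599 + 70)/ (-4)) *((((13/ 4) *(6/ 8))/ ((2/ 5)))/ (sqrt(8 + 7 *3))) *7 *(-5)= 18393375 *sqrt(29)/ 14848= 6671.02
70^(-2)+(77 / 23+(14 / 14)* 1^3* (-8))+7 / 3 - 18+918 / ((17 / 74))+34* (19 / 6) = 460193323 / 112700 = 4083.35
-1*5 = -5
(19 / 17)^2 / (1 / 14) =5054 / 289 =17.49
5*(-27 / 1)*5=-675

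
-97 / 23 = -4.22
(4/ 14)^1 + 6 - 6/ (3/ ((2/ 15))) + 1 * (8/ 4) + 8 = 1682/ 105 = 16.02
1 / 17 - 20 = -339 / 17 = -19.94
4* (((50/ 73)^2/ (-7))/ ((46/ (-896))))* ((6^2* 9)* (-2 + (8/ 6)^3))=626.60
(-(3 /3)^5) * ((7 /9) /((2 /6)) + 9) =-34 /3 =-11.33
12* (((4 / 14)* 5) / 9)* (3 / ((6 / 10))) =200 / 21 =9.52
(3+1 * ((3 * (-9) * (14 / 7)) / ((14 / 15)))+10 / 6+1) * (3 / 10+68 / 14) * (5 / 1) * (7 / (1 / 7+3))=-98914 / 33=-2997.39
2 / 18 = 1 / 9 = 0.11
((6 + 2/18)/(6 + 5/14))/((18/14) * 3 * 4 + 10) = 2695/71289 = 0.04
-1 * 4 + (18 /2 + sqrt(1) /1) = 6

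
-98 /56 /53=-0.03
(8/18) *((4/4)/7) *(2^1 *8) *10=640/63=10.16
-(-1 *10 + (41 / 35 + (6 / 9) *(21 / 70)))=302 / 35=8.63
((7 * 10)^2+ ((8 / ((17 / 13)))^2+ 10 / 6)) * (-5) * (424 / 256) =-1134781145 / 27744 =-40901.86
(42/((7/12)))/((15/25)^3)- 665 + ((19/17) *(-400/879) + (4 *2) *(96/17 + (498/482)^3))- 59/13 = -256246586156176/906381477313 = -282.71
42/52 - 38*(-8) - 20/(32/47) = 28645/104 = 275.43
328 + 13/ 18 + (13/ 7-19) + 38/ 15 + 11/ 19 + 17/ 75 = 314.92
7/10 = 0.70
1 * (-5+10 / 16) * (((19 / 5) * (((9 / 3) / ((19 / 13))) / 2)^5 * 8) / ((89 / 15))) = -9473540895 / 371154208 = -25.52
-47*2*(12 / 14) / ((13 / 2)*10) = -564 / 455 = -1.24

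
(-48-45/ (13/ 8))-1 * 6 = -81.69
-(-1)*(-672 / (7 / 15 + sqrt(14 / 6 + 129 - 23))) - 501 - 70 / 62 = -188235578 / 377053 - 126000*sqrt(39) / 12163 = -563.92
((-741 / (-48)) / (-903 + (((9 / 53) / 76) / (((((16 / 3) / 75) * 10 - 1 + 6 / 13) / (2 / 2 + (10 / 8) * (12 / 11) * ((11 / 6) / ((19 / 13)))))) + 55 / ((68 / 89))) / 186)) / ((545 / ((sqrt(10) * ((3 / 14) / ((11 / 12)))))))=-1044870387966 * sqrt(10) / 142430060238722795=-0.00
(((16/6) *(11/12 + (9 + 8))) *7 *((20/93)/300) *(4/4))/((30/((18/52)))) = 0.00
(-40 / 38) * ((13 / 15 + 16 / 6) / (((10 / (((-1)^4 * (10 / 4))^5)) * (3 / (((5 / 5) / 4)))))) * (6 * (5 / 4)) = -165625 / 7296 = -22.70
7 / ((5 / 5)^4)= 7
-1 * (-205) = 205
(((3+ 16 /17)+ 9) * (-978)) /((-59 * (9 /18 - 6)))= -39120 /1003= -39.00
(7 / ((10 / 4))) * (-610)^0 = 2.80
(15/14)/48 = 5/224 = 0.02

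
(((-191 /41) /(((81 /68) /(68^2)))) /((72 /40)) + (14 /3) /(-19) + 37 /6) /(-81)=11404012255 /91998342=123.96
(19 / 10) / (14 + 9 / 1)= 19 / 230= 0.08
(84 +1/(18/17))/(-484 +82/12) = -1529/8589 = -0.18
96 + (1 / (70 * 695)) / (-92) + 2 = 438628399 / 4475800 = 98.00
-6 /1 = -6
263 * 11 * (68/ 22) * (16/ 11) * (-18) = -2575296/ 11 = -234117.82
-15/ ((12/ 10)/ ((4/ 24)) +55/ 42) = -3150/ 1787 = -1.76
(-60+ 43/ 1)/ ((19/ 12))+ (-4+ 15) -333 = -6322/ 19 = -332.74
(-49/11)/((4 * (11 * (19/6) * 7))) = -21/4598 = -0.00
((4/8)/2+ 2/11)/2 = 19/88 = 0.22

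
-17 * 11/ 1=-187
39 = 39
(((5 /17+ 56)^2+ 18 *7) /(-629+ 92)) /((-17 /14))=4443894 /879427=5.05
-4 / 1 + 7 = 3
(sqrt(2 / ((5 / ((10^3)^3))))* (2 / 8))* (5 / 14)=12500 / 7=1785.71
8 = 8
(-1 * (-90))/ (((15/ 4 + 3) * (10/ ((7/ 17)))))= 28/ 51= 0.55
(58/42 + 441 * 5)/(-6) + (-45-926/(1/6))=-376030/63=-5968.73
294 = 294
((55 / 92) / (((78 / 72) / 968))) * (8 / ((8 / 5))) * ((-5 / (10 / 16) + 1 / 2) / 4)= -1497375 / 299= -5007.94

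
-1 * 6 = -6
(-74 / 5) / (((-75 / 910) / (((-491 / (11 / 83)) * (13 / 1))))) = -7135198252 / 825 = -8648725.15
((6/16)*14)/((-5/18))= -189/10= -18.90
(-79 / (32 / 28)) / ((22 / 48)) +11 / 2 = -145.32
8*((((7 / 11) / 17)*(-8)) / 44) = -112 / 2057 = -0.05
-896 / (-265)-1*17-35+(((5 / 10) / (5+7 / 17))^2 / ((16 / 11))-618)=-95691922749 / 143549440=-666.61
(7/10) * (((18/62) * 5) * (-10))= -10.16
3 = 3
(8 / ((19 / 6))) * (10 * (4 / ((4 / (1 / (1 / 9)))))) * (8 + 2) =43200 / 19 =2273.68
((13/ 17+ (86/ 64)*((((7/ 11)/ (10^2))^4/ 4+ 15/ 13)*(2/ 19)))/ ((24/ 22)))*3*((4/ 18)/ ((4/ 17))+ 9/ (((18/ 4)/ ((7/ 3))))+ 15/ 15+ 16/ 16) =5557539449102876479/ 286150092800000000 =19.42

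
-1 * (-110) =110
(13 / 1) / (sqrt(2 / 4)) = 13 * sqrt(2) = 18.38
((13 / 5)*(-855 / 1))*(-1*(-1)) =-2223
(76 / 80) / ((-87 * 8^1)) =-19 / 13920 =-0.00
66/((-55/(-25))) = 30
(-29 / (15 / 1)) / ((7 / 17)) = -493 / 105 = -4.70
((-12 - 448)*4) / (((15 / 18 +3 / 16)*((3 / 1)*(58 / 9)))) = -93.23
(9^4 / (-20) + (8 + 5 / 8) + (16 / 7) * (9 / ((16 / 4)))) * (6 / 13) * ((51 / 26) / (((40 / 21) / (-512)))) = 323132328 / 4225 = 76481.02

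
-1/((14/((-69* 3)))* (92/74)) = 333/28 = 11.89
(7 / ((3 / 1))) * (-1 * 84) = -196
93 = 93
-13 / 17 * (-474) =6162 / 17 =362.47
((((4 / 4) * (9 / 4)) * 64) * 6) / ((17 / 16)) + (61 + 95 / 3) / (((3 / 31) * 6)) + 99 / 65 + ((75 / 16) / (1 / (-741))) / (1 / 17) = -27722274029 / 477360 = -58074.15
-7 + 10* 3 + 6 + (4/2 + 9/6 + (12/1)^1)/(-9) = 491/18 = 27.28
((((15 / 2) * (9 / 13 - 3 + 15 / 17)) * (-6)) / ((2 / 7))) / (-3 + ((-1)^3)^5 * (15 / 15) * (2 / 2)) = -99225 / 1768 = -56.12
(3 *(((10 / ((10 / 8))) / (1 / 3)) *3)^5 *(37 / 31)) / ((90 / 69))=823307452416 / 155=5311660983.33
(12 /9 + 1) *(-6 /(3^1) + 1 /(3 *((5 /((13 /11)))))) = -4.48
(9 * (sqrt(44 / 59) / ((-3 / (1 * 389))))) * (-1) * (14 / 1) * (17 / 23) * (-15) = -8332380 * sqrt(649) / 1357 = -156426.95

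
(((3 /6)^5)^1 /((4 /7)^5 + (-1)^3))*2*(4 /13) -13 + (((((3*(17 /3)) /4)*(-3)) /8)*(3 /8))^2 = -170278272949 /13446610944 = -12.66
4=4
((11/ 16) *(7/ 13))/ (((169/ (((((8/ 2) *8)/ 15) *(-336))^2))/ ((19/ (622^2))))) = 0.06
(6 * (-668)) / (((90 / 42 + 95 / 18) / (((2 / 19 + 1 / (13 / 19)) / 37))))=-22.87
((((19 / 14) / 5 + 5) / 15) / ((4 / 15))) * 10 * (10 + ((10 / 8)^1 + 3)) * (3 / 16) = 63099 / 1792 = 35.21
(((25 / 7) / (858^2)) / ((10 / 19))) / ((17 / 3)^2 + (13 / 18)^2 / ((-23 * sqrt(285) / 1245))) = 0.00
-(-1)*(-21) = -21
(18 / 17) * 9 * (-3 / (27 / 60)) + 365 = 5125 / 17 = 301.47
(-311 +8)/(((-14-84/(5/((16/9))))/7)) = 4545/94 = 48.35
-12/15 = -4/5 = -0.80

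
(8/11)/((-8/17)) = -17/11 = -1.55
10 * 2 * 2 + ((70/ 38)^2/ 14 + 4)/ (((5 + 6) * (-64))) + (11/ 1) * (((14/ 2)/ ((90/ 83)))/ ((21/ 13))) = 5760776831/ 68618880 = 83.95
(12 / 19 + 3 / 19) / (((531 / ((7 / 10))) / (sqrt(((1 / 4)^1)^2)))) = 7 / 26904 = 0.00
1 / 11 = 0.09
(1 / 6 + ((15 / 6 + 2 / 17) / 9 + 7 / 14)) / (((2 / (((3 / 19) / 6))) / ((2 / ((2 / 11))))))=3223 / 23256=0.14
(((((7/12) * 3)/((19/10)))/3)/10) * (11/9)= 77/2052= 0.04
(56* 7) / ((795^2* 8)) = 49 / 632025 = 0.00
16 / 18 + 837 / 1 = 7541 / 9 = 837.89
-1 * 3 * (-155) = 465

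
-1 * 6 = -6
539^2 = 290521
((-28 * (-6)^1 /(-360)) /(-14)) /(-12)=-0.00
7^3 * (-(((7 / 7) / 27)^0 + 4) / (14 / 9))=-2205 / 2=-1102.50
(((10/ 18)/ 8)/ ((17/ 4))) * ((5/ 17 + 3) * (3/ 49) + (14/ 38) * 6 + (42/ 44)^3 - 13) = -0.16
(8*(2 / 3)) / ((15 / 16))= 256 / 45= 5.69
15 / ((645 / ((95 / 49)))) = 95 / 2107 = 0.05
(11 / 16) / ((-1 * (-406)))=11 / 6496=0.00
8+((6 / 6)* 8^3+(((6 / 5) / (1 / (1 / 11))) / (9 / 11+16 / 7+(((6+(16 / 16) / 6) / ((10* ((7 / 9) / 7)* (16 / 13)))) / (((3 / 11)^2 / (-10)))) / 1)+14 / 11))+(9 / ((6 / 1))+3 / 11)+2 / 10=256619695177 / 490438630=523.25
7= 7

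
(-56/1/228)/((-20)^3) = 7/228000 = 0.00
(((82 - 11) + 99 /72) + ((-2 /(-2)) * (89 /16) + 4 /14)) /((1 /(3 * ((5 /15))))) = 8761 /112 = 78.22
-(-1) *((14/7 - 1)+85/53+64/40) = 1114/265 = 4.20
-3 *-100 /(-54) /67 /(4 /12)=-50 /201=-0.25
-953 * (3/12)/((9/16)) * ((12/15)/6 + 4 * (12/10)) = -282088/135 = -2089.54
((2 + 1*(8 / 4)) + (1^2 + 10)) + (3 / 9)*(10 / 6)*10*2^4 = 935 / 9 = 103.89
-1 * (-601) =601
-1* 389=-389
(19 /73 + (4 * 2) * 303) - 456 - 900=77983 /73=1068.26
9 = 9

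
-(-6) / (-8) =-3 / 4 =-0.75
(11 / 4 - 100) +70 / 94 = -18143 / 188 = -96.51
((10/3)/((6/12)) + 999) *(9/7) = 1293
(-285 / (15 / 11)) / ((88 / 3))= -57 / 8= -7.12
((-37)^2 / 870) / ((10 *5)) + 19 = 827869 / 43500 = 19.03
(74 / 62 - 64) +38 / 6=-5252 / 93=-56.47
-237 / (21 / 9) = -711 / 7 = -101.57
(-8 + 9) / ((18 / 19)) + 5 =109 / 18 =6.06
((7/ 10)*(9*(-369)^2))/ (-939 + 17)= -930.38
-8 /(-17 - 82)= 8 /99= 0.08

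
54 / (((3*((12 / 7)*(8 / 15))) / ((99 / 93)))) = 10395 / 496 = 20.96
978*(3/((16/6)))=4401/4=1100.25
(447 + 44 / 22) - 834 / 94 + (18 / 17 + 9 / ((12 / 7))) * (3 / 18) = 2820017 / 6392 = 441.18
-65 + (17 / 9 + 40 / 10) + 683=5615 / 9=623.89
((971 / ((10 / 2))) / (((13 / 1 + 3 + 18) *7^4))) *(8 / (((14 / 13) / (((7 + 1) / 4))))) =50492 / 1428595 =0.04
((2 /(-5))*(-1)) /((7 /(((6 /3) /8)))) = 1 /70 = 0.01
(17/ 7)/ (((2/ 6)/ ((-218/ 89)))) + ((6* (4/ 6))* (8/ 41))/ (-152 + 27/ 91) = -6294657766/ 352621115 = -17.85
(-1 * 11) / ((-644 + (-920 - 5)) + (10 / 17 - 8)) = 187 / 26799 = 0.01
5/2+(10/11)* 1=75/22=3.41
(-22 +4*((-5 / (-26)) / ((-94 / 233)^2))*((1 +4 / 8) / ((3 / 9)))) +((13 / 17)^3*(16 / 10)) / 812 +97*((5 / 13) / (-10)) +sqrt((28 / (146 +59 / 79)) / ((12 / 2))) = -2555859634723 / 572811681260 +sqrt(38465574) / 34779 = -4.28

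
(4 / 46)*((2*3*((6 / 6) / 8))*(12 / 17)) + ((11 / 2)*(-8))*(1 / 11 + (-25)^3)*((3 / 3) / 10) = 134405558 / 1955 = 68749.65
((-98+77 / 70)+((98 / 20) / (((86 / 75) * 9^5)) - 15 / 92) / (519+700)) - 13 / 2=-12268243698976 / 118648238265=-103.40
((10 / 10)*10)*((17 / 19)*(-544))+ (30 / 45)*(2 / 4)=-4867.04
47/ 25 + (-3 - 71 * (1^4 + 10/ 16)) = -23299/ 200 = -116.50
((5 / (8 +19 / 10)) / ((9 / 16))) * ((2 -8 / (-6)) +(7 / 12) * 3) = 4.56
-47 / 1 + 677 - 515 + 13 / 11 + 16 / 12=3878 / 33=117.52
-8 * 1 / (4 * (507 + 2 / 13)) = -26 / 6593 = -0.00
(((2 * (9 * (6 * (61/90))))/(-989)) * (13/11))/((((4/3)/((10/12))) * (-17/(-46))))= -2379/16082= -0.15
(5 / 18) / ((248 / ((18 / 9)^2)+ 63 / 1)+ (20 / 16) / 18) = 4 / 1801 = 0.00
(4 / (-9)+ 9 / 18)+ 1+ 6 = 127 / 18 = 7.06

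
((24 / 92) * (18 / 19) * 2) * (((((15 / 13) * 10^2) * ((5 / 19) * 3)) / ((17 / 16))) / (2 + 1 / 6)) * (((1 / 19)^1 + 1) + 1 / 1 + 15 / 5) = 44789760000 / 453235861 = 98.82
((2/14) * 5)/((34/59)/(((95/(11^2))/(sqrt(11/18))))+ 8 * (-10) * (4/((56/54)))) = -1526818815000/659583447436789 - 1210595925 * sqrt(22)/1319166894873578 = -0.00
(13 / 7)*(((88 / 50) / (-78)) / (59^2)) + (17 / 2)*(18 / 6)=93203731 / 3655050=25.50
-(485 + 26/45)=-21851/45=-485.58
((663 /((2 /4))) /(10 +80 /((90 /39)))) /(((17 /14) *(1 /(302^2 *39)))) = 5826293928 /67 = 86959610.87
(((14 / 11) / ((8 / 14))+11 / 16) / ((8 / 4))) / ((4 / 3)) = 1539 / 1408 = 1.09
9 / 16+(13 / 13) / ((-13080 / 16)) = 14683 / 26160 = 0.56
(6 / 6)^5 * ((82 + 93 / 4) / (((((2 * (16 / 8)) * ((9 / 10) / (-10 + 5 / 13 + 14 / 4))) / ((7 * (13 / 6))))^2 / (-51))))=-24627415925 / 6912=-3562994.20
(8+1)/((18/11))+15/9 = 43/6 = 7.17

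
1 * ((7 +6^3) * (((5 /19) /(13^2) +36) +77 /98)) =368782905 /44954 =8203.56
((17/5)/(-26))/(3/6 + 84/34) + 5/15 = 5698/19695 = 0.29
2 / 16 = 1 / 8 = 0.12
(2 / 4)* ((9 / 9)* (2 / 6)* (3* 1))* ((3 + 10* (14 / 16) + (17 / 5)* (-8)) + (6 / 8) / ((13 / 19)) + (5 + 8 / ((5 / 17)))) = 116 / 13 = 8.92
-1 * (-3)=3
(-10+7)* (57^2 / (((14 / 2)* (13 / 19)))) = -185193 / 91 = -2035.09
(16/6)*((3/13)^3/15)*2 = 48/10985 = 0.00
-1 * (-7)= 7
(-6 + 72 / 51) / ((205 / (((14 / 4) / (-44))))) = 273 / 153340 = 0.00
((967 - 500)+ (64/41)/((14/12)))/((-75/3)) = -134413/7175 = -18.73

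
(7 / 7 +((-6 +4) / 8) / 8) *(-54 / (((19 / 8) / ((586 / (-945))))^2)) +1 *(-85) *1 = -1057487479 / 11940075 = -88.57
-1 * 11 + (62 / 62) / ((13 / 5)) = -138 / 13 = -10.62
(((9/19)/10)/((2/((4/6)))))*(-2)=-3/95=-0.03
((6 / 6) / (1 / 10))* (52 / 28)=18.57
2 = 2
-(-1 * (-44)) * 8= -352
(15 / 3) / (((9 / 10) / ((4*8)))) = 1600 / 9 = 177.78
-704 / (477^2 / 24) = -5632 / 75843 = -0.07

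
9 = 9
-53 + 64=11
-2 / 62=-1 / 31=-0.03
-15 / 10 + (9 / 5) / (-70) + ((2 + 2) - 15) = -2192 / 175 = -12.53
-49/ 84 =-7/ 12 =-0.58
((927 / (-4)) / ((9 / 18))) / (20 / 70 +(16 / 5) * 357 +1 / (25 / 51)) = -162225 / 400654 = -0.40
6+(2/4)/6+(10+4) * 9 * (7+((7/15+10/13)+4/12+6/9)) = 912449/780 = 1169.81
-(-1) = 1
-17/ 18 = -0.94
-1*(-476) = 476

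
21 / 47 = 0.45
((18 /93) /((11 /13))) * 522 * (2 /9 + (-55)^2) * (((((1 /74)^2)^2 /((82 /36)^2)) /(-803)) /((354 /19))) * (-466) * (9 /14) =33126701308857 /712565155178240518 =0.00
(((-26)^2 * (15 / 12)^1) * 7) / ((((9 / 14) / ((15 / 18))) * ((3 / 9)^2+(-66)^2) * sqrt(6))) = 41405 * sqrt(6) / 141138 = 0.72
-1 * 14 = -14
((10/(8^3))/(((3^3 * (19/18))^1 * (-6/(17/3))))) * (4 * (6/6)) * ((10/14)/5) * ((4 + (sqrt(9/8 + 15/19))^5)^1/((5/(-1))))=17/57456 + 159953 * sqrt(11058)/44838764544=0.00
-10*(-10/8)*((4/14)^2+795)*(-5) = -4869875/98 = -49692.60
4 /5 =0.80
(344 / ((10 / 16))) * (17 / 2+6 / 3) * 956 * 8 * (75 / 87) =1104983040 / 29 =38102863.45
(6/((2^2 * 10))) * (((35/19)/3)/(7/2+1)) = 7/342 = 0.02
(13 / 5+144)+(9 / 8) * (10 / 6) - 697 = -21941 / 40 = -548.52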